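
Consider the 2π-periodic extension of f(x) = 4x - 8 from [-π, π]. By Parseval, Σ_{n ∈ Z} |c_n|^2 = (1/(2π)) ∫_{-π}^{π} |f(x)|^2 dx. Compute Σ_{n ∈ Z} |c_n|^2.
Σ |c_n|^2 = 16π^2/3 + 64

Expand and integrate term by term over [-π, π]:
  ∫ (4x)^2 dx = 16·(2π^3/3); ∫ 2·4·(-8)·x dx = 0 (odd integrand); ∫ (-8)^2 dx = 64·2π.
So (1/(2π)) ∫_{-π}^{π} (4x - 8)^2 dx = 16π^2/3 + 64 = 16π^2/3 + 64.
Parseval ⇒ Σ |c_n|^2 = 16π^2/3 + 64.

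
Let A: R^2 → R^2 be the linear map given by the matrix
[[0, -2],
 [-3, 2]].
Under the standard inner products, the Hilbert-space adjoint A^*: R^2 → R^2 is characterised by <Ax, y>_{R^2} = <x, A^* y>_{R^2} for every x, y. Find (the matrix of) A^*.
A^* = A^T =
[[0, -3],
 [-2, 2]]

For real matrices with standard dot products, the defining identity <Ax, y> = <x, A^* y> gives (Ax)^T y = x^T (A^*) y, i.e. x^T A^T y = x^T (A^*) y. Since this holds for all x, y, we must have A^* = A^T. Therefore
A^* =
[[0, -3],
 [-2, 2]].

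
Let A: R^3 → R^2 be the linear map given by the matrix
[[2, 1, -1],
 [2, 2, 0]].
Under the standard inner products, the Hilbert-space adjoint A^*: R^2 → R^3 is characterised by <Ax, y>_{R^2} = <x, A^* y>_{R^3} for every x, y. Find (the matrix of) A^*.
A^* = A^T =
[[2, 2],
 [1, 2],
 [-1, 0]]

For real matrices with standard dot products, the defining identity <Ax, y> = <x, A^* y> gives (Ax)^T y = x^T (A^*) y, i.e. x^T A^T y = x^T (A^*) y. Since this holds for all x, y, we must have A^* = A^T. Therefore
A^* =
[[2, 2],
 [1, 2],
 [-1, 0]].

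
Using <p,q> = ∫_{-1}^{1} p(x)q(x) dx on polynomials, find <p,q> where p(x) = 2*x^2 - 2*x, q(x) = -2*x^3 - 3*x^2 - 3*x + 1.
<p,q> = 68/15

Expand the product: p(x)·q(x) = -4*x^5 - 2*x^4 + 8*x^2 - 2*x.
∫_{-1}^{1} of each monomial x^k gives [2/(k+1) if k even, 0 if k odd]. Integrating term-by-term (or equivalently evaluating the antiderivative F(x) = -2*x^6/3 - 2*x^5/5 + 8*x^3/3 - x^2 at the endpoints):
  F(1) − F(−1) = 3/5 − (-59/15) = 68/15.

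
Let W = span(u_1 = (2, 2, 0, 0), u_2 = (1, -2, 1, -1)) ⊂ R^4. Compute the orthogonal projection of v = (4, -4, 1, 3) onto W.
proj_W(v) = (30/13, -30/13, 20/13, -20/13)

Set up U = [u_1 | ... | u_2] ∈ R^(4×2). The projector onto W = col(U) is P = U (U^T U)^(-1) U^T.
Compute U^T U =
  [8, -2]
  [-2, 7],
and U^T v = (0, 10).
Solve U^T U · c = U^T v for the coefficients: c = (5/13, 20/13). The projection is proj_W(v) = U c.
Check: (v - proj_W(v)) · u_1 = 0  (should be 0).
Check: (v - proj_W(v)) · u_2 = 0  (should be 0).
Result: proj_W(v) = (30/13, -30/13, 20/13, -20/13).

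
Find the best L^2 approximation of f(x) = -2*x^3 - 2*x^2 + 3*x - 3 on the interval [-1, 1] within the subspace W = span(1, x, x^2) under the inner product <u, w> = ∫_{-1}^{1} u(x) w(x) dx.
g(x) = -2*x^2 + 9*x/5 - 3

The best approximation g ∈ W is the orthogonal projection of f onto W. Writing g = a_0 + a_1 x + a_2 x^2, the coefficients solve the normal equations G · a = b where
  G_{ij} = <φ_i, φ_j> and b_i = <f, φ_i>, with φ_0 = 1, φ_1 = x, φ_2 = x^2.
G =
  [2, 0, 2/3]
  [0, 2/3, 0]
  [2/3, 0, 2/5],
b = (-22/3, 6/5, -14/5).
Solving gives a_0 = -3, a_1 = 9/5, a_2 = -2, so
  g(x) = -2*x^2 + 9*x/5 - 3.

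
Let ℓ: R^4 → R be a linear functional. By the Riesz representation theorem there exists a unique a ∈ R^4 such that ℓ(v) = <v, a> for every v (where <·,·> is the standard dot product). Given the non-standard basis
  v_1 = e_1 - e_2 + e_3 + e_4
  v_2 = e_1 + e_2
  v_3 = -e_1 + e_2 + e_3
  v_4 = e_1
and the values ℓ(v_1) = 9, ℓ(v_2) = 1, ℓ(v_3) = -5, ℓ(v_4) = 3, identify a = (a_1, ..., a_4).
a = (3, -2, 0, 4)

Write a = (a_1, ..., a_4) in the standard basis. For each basis vector v_i, ℓ(v_i) = <v_i, a> is a linear equation in the a_j's. Collect the n equations into a matrix system V a = ℓ, where row i of V is v_i (expressed in the standard basis). Since V is invertible (lower-triangular with 1s on the diagonal, up to permutation), solve by back-substitution:
  V =
[[1, -1, 1, 1],
 [1, 1, 0, 0],
 [-1, 1, 1, 0],
 [1, 0, 0, 0]]
  V a = (9, 1, -5, 3)
Solving gives a = (3, -2, 0, 4).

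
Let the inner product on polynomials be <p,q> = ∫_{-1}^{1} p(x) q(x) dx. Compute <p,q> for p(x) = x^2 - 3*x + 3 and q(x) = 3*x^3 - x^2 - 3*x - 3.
<p,q> = -20

Expand the product: p(x)·q(x) = 3*x^5 - 10*x^4 + 9*x^3 + 3*x^2 - 9.
∫_{-1}^{1} of each monomial x^k gives [2/(k+1) if k even, 0 if k odd]. Integrating term-by-term (or equivalently evaluating the antiderivative F(x) = x^6/2 - 2*x^5 + 9*x^4/4 + x^3 - 9*x at the endpoints):
  F(1) − F(−1) = -29/4 − (51/4) = -20.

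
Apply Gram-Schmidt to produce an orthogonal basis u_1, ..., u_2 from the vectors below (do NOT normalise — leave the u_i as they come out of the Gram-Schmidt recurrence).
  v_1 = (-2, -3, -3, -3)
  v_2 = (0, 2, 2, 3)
Orthogonal basis:
  u_1 = (-2, -3, -3, -3)
  u_2 = (-42/31, -1/31, -1/31, 30/31)

Apply the Gram-Schmidt recurrence
  u_1 = v_1
  u_i = v_i − Σ_{j<i} ((v_i · u_j) / (u_j · u_j)) · u_j.

Step by step this gives:
  u_1 = (-2, -3, -3, -3)
  u_2 = (-42/31, -1/31, -1/31, 30/31)

Orthogonality check:
  u_2 · u_1 = 0 (should be 0)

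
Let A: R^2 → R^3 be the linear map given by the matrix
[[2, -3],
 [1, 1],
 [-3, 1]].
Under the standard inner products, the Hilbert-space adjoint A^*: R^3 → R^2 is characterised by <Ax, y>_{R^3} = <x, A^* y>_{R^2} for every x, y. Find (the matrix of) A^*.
A^* = A^T =
[[2, 1, -3],
 [-3, 1, 1]]

For real matrices with standard dot products, the defining identity <Ax, y> = <x, A^* y> gives (Ax)^T y = x^T (A^*) y, i.e. x^T A^T y = x^T (A^*) y. Since this holds for all x, y, we must have A^* = A^T. Therefore
A^* =
[[2, 1, -3],
 [-3, 1, 1]].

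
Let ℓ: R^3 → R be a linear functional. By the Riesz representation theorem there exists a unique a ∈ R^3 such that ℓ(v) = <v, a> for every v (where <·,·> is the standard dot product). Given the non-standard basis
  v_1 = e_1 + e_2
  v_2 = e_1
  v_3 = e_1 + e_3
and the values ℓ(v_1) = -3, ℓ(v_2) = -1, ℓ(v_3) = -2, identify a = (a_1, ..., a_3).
a = (-1, -2, -1)

Write a = (a_1, ..., a_3) in the standard basis. For each basis vector v_i, ℓ(v_i) = <v_i, a> is a linear equation in the a_j's. Collect the n equations into a matrix system V a = ℓ, where row i of V is v_i (expressed in the standard basis). Since V is invertible (lower-triangular with 1s on the diagonal, up to permutation), solve by back-substitution:
  V =
[[1, 1, 0],
 [1, 0, 0],
 [1, 0, 1]]
  V a = (-3, -1, -2)
Solving gives a = (-1, -2, -1).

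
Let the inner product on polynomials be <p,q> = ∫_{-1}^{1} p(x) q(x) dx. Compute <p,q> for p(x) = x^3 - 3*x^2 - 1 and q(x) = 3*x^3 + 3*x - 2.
<p,q> = 352/35

Expand the product: p(x)·q(x) = 3*x^6 - 9*x^5 + 3*x^4 - 14*x^3 + 6*x^2 - 3*x + 2.
∫_{-1}^{1} of each monomial x^k gives [2/(k+1) if k even, 0 if k odd]. Integrating term-by-term (or equivalently evaluating the antiderivative F(x) = 3*x^7/7 - 3*x^6/2 + 3*x^5/5 - 7*x^4/2 + 2*x^3 - 3*x^2/2 + 2*x at the endpoints):
  F(1) − F(−1) = -103/70 − (-807/70) = 352/35.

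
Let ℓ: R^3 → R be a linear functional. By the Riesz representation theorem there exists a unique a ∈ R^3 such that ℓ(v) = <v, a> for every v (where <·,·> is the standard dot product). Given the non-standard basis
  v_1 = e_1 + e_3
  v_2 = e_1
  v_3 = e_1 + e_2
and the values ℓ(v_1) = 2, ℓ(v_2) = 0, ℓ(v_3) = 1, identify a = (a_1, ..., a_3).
a = (0, 1, 2)

Write a = (a_1, ..., a_3) in the standard basis. For each basis vector v_i, ℓ(v_i) = <v_i, a> is a linear equation in the a_j's. Collect the n equations into a matrix system V a = ℓ, where row i of V is v_i (expressed in the standard basis). Since V is invertible (lower-triangular with 1s on the diagonal, up to permutation), solve by back-substitution:
  V =
[[1, 0, 1],
 [1, 0, 0],
 [1, 1, 0]]
  V a = (2, 0, 1)
Solving gives a = (0, 1, 2).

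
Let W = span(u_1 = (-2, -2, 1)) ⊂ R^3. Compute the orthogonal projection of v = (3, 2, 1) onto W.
proj_W(v) = (2, 2, -1)

Set up U = [u_1 | ... | u_1] ∈ R^(3×1). The projector onto W = col(U) is P = U (U^T U)^(-1) U^T.
Compute U^T U =
  [9],
and U^T v = (-9).
Solve U^T U · c = U^T v for the coefficients: c = (-1). The projection is proj_W(v) = U c.
Check: (v - proj_W(v)) · u_1 = 0  (should be 0).
Result: proj_W(v) = (2, 2, -1).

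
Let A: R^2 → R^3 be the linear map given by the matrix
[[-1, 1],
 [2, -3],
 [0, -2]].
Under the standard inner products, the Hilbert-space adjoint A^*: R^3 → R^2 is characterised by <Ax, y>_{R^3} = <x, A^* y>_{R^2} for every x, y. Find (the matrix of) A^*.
A^* = A^T =
[[-1, 2, 0],
 [1, -3, -2]]

For real matrices with standard dot products, the defining identity <Ax, y> = <x, A^* y> gives (Ax)^T y = x^T (A^*) y, i.e. x^T A^T y = x^T (A^*) y. Since this holds for all x, y, we must have A^* = A^T. Therefore
A^* =
[[-1, 2, 0],
 [1, -3, -2]].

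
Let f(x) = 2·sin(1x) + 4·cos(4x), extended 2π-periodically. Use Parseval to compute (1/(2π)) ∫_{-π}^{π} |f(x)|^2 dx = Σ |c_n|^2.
Σ |c_n|^2 = 10

Expand |f|^2 and use orthogonality of {sin(nx), cos(mx)} on [-π, π]:
  ∫_{-π}^{π} sin(nx)^2 dx = π, ∫ cos(mx)^2 dx = π, and cross terms integrate to 0.
So ∫_{-π}^{π} f(x)^2 dx = 2^2 · π + 4^2 · π = (4 + 16)π.
Divide by 2π: (4 + 16)/2 = 10.
By Parseval, this equals Σ |c_n|^2.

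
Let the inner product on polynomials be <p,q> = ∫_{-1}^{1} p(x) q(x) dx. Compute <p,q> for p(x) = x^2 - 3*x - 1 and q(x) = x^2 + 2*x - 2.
<p,q> = -8/5

Expand the product: p(x)·q(x) = x^4 - x^3 - 9*x^2 + 4*x + 2.
∫_{-1}^{1} of each monomial x^k gives [2/(k+1) if k even, 0 if k odd]. Integrating term-by-term (or equivalently evaluating the antiderivative F(x) = x^5/5 - x^4/4 - 3*x^3 + 2*x^2 + 2*x at the endpoints):
  F(1) − F(−1) = 19/20 − (51/20) = -8/5.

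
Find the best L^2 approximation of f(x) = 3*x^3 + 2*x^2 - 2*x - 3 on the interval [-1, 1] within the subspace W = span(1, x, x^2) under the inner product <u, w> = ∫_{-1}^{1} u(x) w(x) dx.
g(x) = 2*x^2 - x/5 - 3

The best approximation g ∈ W is the orthogonal projection of f onto W. Writing g = a_0 + a_1 x + a_2 x^2, the coefficients solve the normal equations G · a = b where
  G_{ij} = <φ_i, φ_j> and b_i = <f, φ_i>, with φ_0 = 1, φ_1 = x, φ_2 = x^2.
G =
  [2, 0, 2/3]
  [0, 2/3, 0]
  [2/3, 0, 2/5],
b = (-14/3, -2/15, -6/5).
Solving gives a_0 = -3, a_1 = -1/5, a_2 = 2, so
  g(x) = 2*x^2 - x/5 - 3.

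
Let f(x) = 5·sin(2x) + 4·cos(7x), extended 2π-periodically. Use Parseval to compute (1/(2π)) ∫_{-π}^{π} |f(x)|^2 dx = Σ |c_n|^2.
Σ |c_n|^2 = 41/2

Expand |f|^2 and use orthogonality of {sin(nx), cos(mx)} on [-π, π]:
  ∫_{-π}^{π} sin(nx)^2 dx = π, ∫ cos(mx)^2 dx = π, and cross terms integrate to 0.
So ∫_{-π}^{π} f(x)^2 dx = 5^2 · π + 4^2 · π = (25 + 16)π.
Divide by 2π: (25 + 16)/2 = 41/2.
By Parseval, this equals Σ |c_n|^2.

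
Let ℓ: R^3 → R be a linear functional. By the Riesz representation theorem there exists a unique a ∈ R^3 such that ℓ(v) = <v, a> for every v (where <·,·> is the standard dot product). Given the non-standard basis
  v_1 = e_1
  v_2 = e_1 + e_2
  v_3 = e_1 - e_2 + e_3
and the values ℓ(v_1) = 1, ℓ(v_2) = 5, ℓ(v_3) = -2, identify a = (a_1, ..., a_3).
a = (1, 4, 1)

Write a = (a_1, ..., a_3) in the standard basis. For each basis vector v_i, ℓ(v_i) = <v_i, a> is a linear equation in the a_j's. Collect the n equations into a matrix system V a = ℓ, where row i of V is v_i (expressed in the standard basis). Since V is invertible (lower-triangular with 1s on the diagonal, up to permutation), solve by back-substitution:
  V =
[[1, 0, 0],
 [1, 1, 0],
 [1, -1, 1]]
  V a = (1, 5, -2)
Solving gives a = (1, 4, 1).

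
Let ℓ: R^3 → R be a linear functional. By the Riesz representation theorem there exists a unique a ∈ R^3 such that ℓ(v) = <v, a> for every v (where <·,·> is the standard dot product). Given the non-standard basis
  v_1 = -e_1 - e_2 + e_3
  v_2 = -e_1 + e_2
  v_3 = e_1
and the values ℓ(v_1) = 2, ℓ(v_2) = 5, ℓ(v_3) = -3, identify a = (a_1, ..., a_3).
a = (-3, 2, 1)

Write a = (a_1, ..., a_3) in the standard basis. For each basis vector v_i, ℓ(v_i) = <v_i, a> is a linear equation in the a_j's. Collect the n equations into a matrix system V a = ℓ, where row i of V is v_i (expressed in the standard basis). Since V is invertible (lower-triangular with 1s on the diagonal, up to permutation), solve by back-substitution:
  V =
[[-1, -1, 1],
 [-1, 1, 0],
 [1, 0, 0]]
  V a = (2, 5, -3)
Solving gives a = (-3, 2, 1).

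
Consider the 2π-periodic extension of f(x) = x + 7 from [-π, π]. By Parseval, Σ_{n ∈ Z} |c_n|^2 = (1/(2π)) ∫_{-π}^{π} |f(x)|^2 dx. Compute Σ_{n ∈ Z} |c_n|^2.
Σ |c_n|^2 = π^2/3 + 49

Expand and integrate term by term over [-π, π]:
  ∫ (x)^2 dx = 1·(2π^3/3); ∫ 2·1·(7)·x dx = 0 (odd integrand); ∫ 7^2 dx = 49·2π.
So (1/(2π)) ∫_{-π}^{π} (x + 7)^2 dx = 1π^2/3 + 49 = π^2/3 + 49.
Parseval ⇒ Σ |c_n|^2 = π^2/3 + 49.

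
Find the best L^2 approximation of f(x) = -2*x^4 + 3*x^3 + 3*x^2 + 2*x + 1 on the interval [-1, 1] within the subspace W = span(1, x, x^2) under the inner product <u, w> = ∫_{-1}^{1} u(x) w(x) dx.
g(x) = 9*x^2/7 + 19*x/5 + 41/35

The best approximation g ∈ W is the orthogonal projection of f onto W. Writing g = a_0 + a_1 x + a_2 x^2, the coefficients solve the normal equations G · a = b where
  G_{ij} = <φ_i, φ_j> and b_i = <f, φ_i>, with φ_0 = 1, φ_1 = x, φ_2 = x^2.
G =
  [2, 0, 2/3]
  [0, 2/3, 0]
  [2/3, 0, 2/5],
b = (16/5, 38/15, 136/105).
Solving gives a_0 = 41/35, a_1 = 19/5, a_2 = 9/7, so
  g(x) = 9*x^2/7 + 19*x/5 + 41/35.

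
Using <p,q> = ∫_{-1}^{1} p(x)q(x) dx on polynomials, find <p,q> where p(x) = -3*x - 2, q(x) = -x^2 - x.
<p,q> = 10/3

Expand the product: p(x)·q(x) = 3*x^3 + 5*x^2 + 2*x.
∫_{-1}^{1} of each monomial x^k gives [2/(k+1) if k even, 0 if k odd]. Integrating term-by-term (or equivalently evaluating the antiderivative F(x) = 3*x^4/4 + 5*x^3/3 + x^2 at the endpoints):
  F(1) − F(−1) = 41/12 − (1/12) = 10/3.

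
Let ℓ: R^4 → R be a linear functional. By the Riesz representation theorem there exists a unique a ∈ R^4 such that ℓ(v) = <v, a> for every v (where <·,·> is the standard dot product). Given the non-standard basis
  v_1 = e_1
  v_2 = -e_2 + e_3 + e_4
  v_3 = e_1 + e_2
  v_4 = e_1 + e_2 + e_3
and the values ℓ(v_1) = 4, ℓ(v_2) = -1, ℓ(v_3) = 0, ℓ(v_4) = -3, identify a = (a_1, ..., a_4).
a = (4, -4, -3, -2)

Write a = (a_1, ..., a_4) in the standard basis. For each basis vector v_i, ℓ(v_i) = <v_i, a> is a linear equation in the a_j's. Collect the n equations into a matrix system V a = ℓ, where row i of V is v_i (expressed in the standard basis). Since V is invertible (lower-triangular with 1s on the diagonal, up to permutation), solve by back-substitution:
  V =
[[1, 0, 0, 0],
 [0, -1, 1, 1],
 [1, 1, 0, 0],
 [1, 1, 1, 0]]
  V a = (4, -1, 0, -3)
Solving gives a = (4, -4, -3, -2).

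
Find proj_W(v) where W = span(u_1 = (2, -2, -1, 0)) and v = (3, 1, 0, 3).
proj_W(v) = (8/9, -8/9, -4/9, 0)

Set up U = [u_1 | ... | u_1] ∈ R^(4×1). The projector onto W = col(U) is P = U (U^T U)^(-1) U^T.
Compute U^T U =
  [9],
and U^T v = (4).
Solve U^T U · c = U^T v for the coefficients: c = (4/9). The projection is proj_W(v) = U c.
Check: (v - proj_W(v)) · u_1 = 0  (should be 0).
Result: proj_W(v) = (8/9, -8/9, -4/9, 0).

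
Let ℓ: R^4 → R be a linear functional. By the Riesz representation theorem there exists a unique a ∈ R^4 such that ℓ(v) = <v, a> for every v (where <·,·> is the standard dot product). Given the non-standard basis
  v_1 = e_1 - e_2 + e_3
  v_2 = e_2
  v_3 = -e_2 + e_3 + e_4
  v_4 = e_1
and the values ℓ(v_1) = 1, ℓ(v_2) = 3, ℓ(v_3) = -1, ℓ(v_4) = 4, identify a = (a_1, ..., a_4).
a = (4, 3, 0, 2)

Write a = (a_1, ..., a_4) in the standard basis. For each basis vector v_i, ℓ(v_i) = <v_i, a> is a linear equation in the a_j's. Collect the n equations into a matrix system V a = ℓ, where row i of V is v_i (expressed in the standard basis). Since V is invertible (lower-triangular with 1s on the diagonal, up to permutation), solve by back-substitution:
  V =
[[1, -1, 1, 0],
 [0, 1, 0, 0],
 [0, -1, 1, 1],
 [1, 0, 0, 0]]
  V a = (1, 3, -1, 4)
Solving gives a = (4, 3, 0, 2).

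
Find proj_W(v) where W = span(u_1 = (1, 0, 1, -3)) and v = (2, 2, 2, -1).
proj_W(v) = (7/11, 0, 7/11, -21/11)

Set up U = [u_1 | ... | u_1] ∈ R^(4×1). The projector onto W = col(U) is P = U (U^T U)^(-1) U^T.
Compute U^T U =
  [11],
and U^T v = (7).
Solve U^T U · c = U^T v for the coefficients: c = (7/11). The projection is proj_W(v) = U c.
Check: (v - proj_W(v)) · u_1 = 0  (should be 0).
Result: proj_W(v) = (7/11, 0, 7/11, -21/11).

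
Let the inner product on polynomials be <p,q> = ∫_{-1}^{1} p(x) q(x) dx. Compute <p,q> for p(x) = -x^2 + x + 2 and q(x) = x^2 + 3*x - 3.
<p,q> = -106/15

Expand the product: p(x)·q(x) = -x^4 - 2*x^3 + 8*x^2 + 3*x - 6.
∫_{-1}^{1} of each monomial x^k gives [2/(k+1) if k even, 0 if k odd]. Integrating term-by-term (or equivalently evaluating the antiderivative F(x) = -x^5/5 - x^4/2 + 8*x^3/3 + 3*x^2/2 - 6*x at the endpoints):
  F(1) − F(−1) = -38/15 − (68/15) = -106/15.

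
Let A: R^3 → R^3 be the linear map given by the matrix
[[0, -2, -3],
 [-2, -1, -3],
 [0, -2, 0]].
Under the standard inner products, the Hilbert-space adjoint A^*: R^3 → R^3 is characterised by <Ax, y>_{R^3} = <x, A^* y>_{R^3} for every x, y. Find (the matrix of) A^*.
A^* = A^T =
[[0, -2, 0],
 [-2, -1, -2],
 [-3, -3, 0]]

For real matrices with standard dot products, the defining identity <Ax, y> = <x, A^* y> gives (Ax)^T y = x^T (A^*) y, i.e. x^T A^T y = x^T (A^*) y. Since this holds for all x, y, we must have A^* = A^T. Therefore
A^* =
[[0, -2, 0],
 [-2, -1, -2],
 [-3, -3, 0]].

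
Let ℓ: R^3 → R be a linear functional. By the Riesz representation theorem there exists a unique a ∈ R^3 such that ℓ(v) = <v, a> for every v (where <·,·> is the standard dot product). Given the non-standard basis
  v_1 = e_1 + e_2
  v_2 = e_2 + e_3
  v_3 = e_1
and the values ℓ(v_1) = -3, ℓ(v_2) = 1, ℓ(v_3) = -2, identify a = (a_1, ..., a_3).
a = (-2, -1, 2)

Write a = (a_1, ..., a_3) in the standard basis. For each basis vector v_i, ℓ(v_i) = <v_i, a> is a linear equation in the a_j's. Collect the n equations into a matrix system V a = ℓ, where row i of V is v_i (expressed in the standard basis). Since V is invertible (lower-triangular with 1s on the diagonal, up to permutation), solve by back-substitution:
  V =
[[1, 1, 0],
 [0, 1, 1],
 [1, 0, 0]]
  V a = (-3, 1, -2)
Solving gives a = (-2, -1, 2).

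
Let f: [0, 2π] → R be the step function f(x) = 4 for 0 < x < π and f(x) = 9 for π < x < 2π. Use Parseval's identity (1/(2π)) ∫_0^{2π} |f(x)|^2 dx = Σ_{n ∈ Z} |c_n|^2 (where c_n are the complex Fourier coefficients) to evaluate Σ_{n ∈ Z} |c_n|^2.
Σ |c_n|^2 = 97/2

Parseval equates the L^2 energy of f (normalised by 1/(2π)) with the ℓ^2 sum of its Fourier coefficients: (1/(2π)) ∫_0^{2π} |f|^2 = Σ |c_n|^2.
Compute the left side: (1/(2π)) [∫_0^π 4^2 dx + ∫_π^{2π} 9^2 dx] = (1/(2π)) · (16π + 81π) = (16 + 81)/2 = 97/2.
So Σ_{n ∈ Z} |c_n|^2 = 97/2.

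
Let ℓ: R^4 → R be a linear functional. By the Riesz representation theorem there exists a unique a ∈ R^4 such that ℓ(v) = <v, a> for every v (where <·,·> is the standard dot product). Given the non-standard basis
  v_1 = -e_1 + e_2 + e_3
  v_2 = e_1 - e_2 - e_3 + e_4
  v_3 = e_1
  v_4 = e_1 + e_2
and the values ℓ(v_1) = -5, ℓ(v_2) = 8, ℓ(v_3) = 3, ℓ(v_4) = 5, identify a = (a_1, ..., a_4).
a = (3, 2, -4, 3)

Write a = (a_1, ..., a_4) in the standard basis. For each basis vector v_i, ℓ(v_i) = <v_i, a> is a linear equation in the a_j's. Collect the n equations into a matrix system V a = ℓ, where row i of V is v_i (expressed in the standard basis). Since V is invertible (lower-triangular with 1s on the diagonal, up to permutation), solve by back-substitution:
  V =
[[-1, 1, 1, 0],
 [1, -1, -1, 1],
 [1, 0, 0, 0],
 [1, 1, 0, 0]]
  V a = (-5, 8, 3, 5)
Solving gives a = (3, 2, -4, 3).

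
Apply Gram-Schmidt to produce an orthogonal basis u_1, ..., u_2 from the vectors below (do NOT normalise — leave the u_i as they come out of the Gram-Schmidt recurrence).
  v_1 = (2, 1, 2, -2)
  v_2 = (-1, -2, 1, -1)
Orthogonal basis:
  u_1 = (2, 1, 2, -2)
  u_2 = (-1, -2, 1, -1)

Apply the Gram-Schmidt recurrence
  u_1 = v_1
  u_i = v_i − Σ_{j<i} ((v_i · u_j) / (u_j · u_j)) · u_j.

Step by step this gives:
  u_1 = (2, 1, 2, -2)
  u_2 = (-1, -2, 1, -1)

Orthogonality check:
  u_2 · u_1 = 0 (should be 0)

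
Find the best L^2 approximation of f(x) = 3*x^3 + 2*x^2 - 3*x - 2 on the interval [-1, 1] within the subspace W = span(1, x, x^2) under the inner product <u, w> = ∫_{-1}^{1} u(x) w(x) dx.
g(x) = 2*x^2 - 6*x/5 - 2

The best approximation g ∈ W is the orthogonal projection of f onto W. Writing g = a_0 + a_1 x + a_2 x^2, the coefficients solve the normal equations G · a = b where
  G_{ij} = <φ_i, φ_j> and b_i = <f, φ_i>, with φ_0 = 1, φ_1 = x, φ_2 = x^2.
G =
  [2, 0, 2/3]
  [0, 2/3, 0]
  [2/3, 0, 2/5],
b = (-8/3, -4/5, -8/15).
Solving gives a_0 = -2, a_1 = -6/5, a_2 = 2, so
  g(x) = 2*x^2 - 6*x/5 - 2.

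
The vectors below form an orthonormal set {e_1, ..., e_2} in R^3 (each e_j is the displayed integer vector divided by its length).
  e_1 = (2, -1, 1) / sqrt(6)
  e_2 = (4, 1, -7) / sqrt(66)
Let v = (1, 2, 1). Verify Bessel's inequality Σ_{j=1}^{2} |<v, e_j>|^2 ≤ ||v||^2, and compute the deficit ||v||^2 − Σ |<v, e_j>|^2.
Σ |<v, e_j>|^2 = 2/11; ||v||^2 = 6; deficit = 64/11

Write each e_j = u_j / sqrt(<u_j, u_j>) where u_j is the displayed integer vector. Then <v, e_j> = <v, u_j> / sqrt(<u_j, u_j>), so |<v, e_j>|^2 = <v, u_j>^2 / <u_j, u_j>.
Coefficients: <v, e_1> = 1/sqrt(6), <v, e_2> = -1/sqrt(66).
Square and sum: Σ |<v, e_j>|^2 = 2/11.
Compute ||v||^2 = v·v = 6.
Deficit = 6 − 2/11 = 64/11 ≥ 0, confirming Bessel's inequality. (The deficit equals ||v − Σ <v,e_j> e_j||^2, the squared distance from v to span{e_j}.)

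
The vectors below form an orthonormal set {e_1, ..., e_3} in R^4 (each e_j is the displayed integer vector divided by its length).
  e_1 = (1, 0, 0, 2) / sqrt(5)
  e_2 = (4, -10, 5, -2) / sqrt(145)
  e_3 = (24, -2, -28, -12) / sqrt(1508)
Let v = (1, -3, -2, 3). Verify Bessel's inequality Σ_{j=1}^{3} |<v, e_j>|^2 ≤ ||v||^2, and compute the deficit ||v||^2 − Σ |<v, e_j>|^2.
Σ |<v, e_j>|^2 = 178/13; ||v||^2 = 23; deficit = 121/13

Write each e_j = u_j / sqrt(<u_j, u_j>) where u_j is the displayed integer vector. Then <v, e_j> = <v, u_j> / sqrt(<u_j, u_j>), so |<v, e_j>|^2 = <v, u_j>^2 / <u_j, u_j>.
Coefficients: <v, e_1> = 7/sqrt(5), <v, e_2> = 18/sqrt(145), <v, e_3> = 50/sqrt(1508).
Square and sum: Σ |<v, e_j>|^2 = 178/13.
Compute ||v||^2 = v·v = 23.
Deficit = 23 − 178/13 = 121/13 ≥ 0, confirming Bessel's inequality. (The deficit equals ||v − Σ <v,e_j> e_j||^2, the squared distance from v to span{e_j}.)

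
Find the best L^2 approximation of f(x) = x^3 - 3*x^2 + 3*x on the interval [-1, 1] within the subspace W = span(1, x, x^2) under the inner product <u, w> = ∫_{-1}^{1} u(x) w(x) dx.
g(x) = -3*x^2 + 18*x/5

The best approximation g ∈ W is the orthogonal projection of f onto W. Writing g = a_0 + a_1 x + a_2 x^2, the coefficients solve the normal equations G · a = b where
  G_{ij} = <φ_i, φ_j> and b_i = <f, φ_i>, with φ_0 = 1, φ_1 = x, φ_2 = x^2.
G =
  [2, 0, 2/3]
  [0, 2/3, 0]
  [2/3, 0, 2/5],
b = (-2, 12/5, -6/5).
Solving gives a_0 = 0, a_1 = 18/5, a_2 = -3, so
  g(x) = -3*x^2 + 18*x/5.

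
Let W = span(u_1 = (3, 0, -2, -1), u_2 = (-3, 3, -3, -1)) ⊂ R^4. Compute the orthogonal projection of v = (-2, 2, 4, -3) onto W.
proj_W(v) = (-483/194, 15/97, 136/97, 141/194)

Set up U = [u_1 | ... | u_2] ∈ R^(4×2). The projector onto W = col(U) is P = U (U^T U)^(-1) U^T.
Compute U^T U =
  [14, -2]
  [-2, 28],
and U^T v = (-11, 3).
Solve U^T U · c = U^T v for the coefficients: c = (-151/194, 5/97). The projection is proj_W(v) = U c.
Check: (v - proj_W(v)) · u_1 = 0  (should be 0).
Check: (v - proj_W(v)) · u_2 = 0  (should be 0).
Result: proj_W(v) = (-483/194, 15/97, 136/97, 141/194).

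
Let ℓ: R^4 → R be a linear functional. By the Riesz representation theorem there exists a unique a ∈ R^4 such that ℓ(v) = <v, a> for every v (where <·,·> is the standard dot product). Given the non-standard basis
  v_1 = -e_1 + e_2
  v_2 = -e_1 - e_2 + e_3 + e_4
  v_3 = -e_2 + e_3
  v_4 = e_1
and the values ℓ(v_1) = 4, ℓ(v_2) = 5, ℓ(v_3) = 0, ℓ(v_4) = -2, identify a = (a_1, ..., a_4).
a = (-2, 2, 2, 3)

Write a = (a_1, ..., a_4) in the standard basis. For each basis vector v_i, ℓ(v_i) = <v_i, a> is a linear equation in the a_j's. Collect the n equations into a matrix system V a = ℓ, where row i of V is v_i (expressed in the standard basis). Since V is invertible (lower-triangular with 1s on the diagonal, up to permutation), solve by back-substitution:
  V =
[[-1, 1, 0, 0],
 [-1, -1, 1, 1],
 [0, -1, 1, 0],
 [1, 0, 0, 0]]
  V a = (4, 5, 0, -2)
Solving gives a = (-2, 2, 2, 3).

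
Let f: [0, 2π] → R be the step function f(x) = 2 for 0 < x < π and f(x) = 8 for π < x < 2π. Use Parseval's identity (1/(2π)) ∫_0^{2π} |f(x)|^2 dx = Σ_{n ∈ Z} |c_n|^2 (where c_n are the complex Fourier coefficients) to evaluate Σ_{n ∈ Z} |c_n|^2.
Σ |c_n|^2 = 34

Parseval equates the L^2 energy of f (normalised by 1/(2π)) with the ℓ^2 sum of its Fourier coefficients: (1/(2π)) ∫_0^{2π} |f|^2 = Σ |c_n|^2.
Compute the left side: (1/(2π)) [∫_0^π 2^2 dx + ∫_π^{2π} 8^2 dx] = (1/(2π)) · (4π + 64π) = (4 + 64)/2 = 34.
So Σ_{n ∈ Z} |c_n|^2 = 34.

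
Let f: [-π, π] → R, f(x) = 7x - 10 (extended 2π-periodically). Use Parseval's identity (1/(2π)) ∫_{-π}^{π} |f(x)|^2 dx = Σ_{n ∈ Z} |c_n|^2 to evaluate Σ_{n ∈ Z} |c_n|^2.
Σ |c_n|^2 = 49π^2/3 + 100

Expand and integrate term by term over [-π, π]:
  ∫ (7x)^2 dx = 49·(2π^3/3); ∫ 2·7·(-10)·x dx = 0 (odd integrand); ∫ (-10)^2 dx = 100·2π.
So (1/(2π)) ∫_{-π}^{π} (7x - 10)^2 dx = 49π^2/3 + 100 = 49π^2/3 + 100.
Parseval ⇒ Σ |c_n|^2 = 49π^2/3 + 100.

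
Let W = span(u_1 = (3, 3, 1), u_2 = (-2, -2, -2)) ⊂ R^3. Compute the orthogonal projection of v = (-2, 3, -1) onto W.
proj_W(v) = (1/2, 1/2, -1)

Set up U = [u_1 | ... | u_2] ∈ R^(3×2). The projector onto W = col(U) is P = U (U^T U)^(-1) U^T.
Compute U^T U =
  [19, -14]
  [-14, 12],
and U^T v = (2, 0).
Solve U^T U · c = U^T v for the coefficients: c = (3/4, 7/8). The projection is proj_W(v) = U c.
Check: (v - proj_W(v)) · u_1 = 0  (should be 0).
Check: (v - proj_W(v)) · u_2 = 0  (should be 0).
Result: proj_W(v) = (1/2, 1/2, -1).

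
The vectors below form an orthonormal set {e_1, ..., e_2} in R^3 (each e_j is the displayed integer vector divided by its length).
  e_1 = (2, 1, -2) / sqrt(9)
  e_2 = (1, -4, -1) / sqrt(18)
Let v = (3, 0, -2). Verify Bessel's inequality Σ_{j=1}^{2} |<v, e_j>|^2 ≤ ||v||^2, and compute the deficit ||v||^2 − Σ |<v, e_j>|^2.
Σ |<v, e_j>|^2 = 25/2; ||v||^2 = 13; deficit = 1/2

Write each e_j = u_j / sqrt(<u_j, u_j>) where u_j is the displayed integer vector. Then <v, e_j> = <v, u_j> / sqrt(<u_j, u_j>), so |<v, e_j>|^2 = <v, u_j>^2 / <u_j, u_j>.
Coefficients: <v, e_1> = 10/sqrt(9), <v, e_2> = 5/sqrt(18).
Square and sum: Σ |<v, e_j>|^2 = 25/2.
Compute ||v||^2 = v·v = 13.
Deficit = 13 − 25/2 = 1/2 ≥ 0, confirming Bessel's inequality. (The deficit equals ||v − Σ <v,e_j> e_j||^2, the squared distance from v to span{e_j}.)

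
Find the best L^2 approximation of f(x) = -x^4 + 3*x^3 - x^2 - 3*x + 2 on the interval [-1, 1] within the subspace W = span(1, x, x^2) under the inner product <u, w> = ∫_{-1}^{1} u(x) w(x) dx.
g(x) = -13*x^2/7 - 6*x/5 + 73/35

The best approximation g ∈ W is the orthogonal projection of f onto W. Writing g = a_0 + a_1 x + a_2 x^2, the coefficients solve the normal equations G · a = b where
  G_{ij} = <φ_i, φ_j> and b_i = <f, φ_i>, with φ_0 = 1, φ_1 = x, φ_2 = x^2.
G =
  [2, 0, 2/3]
  [0, 2/3, 0]
  [2/3, 0, 2/5],
b = (44/15, -4/5, 68/105).
Solving gives a_0 = 73/35, a_1 = -6/5, a_2 = -13/7, so
  g(x) = -13*x^2/7 - 6*x/5 + 73/35.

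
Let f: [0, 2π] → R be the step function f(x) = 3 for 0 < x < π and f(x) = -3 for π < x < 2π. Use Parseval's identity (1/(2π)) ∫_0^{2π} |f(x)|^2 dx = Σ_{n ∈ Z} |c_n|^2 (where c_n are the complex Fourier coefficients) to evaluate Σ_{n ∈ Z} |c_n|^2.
Σ |c_n|^2 = 9

Parseval equates the L^2 energy of f (normalised by 1/(2π)) with the ℓ^2 sum of its Fourier coefficients: (1/(2π)) ∫_0^{2π} |f|^2 = Σ |c_n|^2.
Compute the left side: (1/(2π)) [∫_0^π 3^2 dx + ∫_π^{2π} (-3)^2 dx] = (1/(2π)) · (9π + 9π) = (9 + 9)/2 = 9.
So Σ_{n ∈ Z} |c_n|^2 = 9.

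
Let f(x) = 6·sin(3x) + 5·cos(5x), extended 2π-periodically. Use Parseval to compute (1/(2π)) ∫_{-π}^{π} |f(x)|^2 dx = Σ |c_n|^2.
Σ |c_n|^2 = 61/2

Expand |f|^2 and use orthogonality of {sin(nx), cos(mx)} on [-π, π]:
  ∫_{-π}^{π} sin(nx)^2 dx = π, ∫ cos(mx)^2 dx = π, and cross terms integrate to 0.
So ∫_{-π}^{π} f(x)^2 dx = 6^2 · π + 5^2 · π = (36 + 25)π.
Divide by 2π: (36 + 25)/2 = 61/2.
By Parseval, this equals Σ |c_n|^2.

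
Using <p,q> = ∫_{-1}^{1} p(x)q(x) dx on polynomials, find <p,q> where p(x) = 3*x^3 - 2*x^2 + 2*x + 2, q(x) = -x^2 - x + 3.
<p,q> = 74/15

Expand the product: p(x)·q(x) = -3*x^5 - x^4 + 9*x^3 - 10*x^2 + 4*x + 6.
∫_{-1}^{1} of each monomial x^k gives [2/(k+1) if k even, 0 if k odd]. Integrating term-by-term (or equivalently evaluating the antiderivative F(x) = -x^6/2 - x^5/5 + 9*x^4/4 - 10*x^3/3 + 2*x^2 + 6*x at the endpoints):
  F(1) − F(−1) = 373/60 − (77/60) = 74/15.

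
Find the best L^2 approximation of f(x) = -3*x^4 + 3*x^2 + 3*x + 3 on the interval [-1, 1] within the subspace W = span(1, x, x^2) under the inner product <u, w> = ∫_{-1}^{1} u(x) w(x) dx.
g(x) = 3*x^2/7 + 3*x + 114/35

The best approximation g ∈ W is the orthogonal projection of f onto W. Writing g = a_0 + a_1 x + a_2 x^2, the coefficients solve the normal equations G · a = b where
  G_{ij} = <φ_i, φ_j> and b_i = <f, φ_i>, with φ_0 = 1, φ_1 = x, φ_2 = x^2.
G =
  [2, 0, 2/3]
  [0, 2/3, 0]
  [2/3, 0, 2/5],
b = (34/5, 2, 82/35).
Solving gives a_0 = 114/35, a_1 = 3, a_2 = 3/7, so
  g(x) = 3*x^2/7 + 3*x + 114/35.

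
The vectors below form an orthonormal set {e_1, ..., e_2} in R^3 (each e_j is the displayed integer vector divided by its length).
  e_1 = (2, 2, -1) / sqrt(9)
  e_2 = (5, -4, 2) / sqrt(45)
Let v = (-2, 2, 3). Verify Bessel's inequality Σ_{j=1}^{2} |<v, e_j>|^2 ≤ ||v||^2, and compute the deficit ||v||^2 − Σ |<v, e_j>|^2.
Σ |<v, e_j>|^2 = 21/5; ||v||^2 = 17; deficit = 64/5

Write each e_j = u_j / sqrt(<u_j, u_j>) where u_j is the displayed integer vector. Then <v, e_j> = <v, u_j> / sqrt(<u_j, u_j>), so |<v, e_j>|^2 = <v, u_j>^2 / <u_j, u_j>.
Coefficients: <v, e_1> = -3/sqrt(9), <v, e_2> = -12/sqrt(45).
Square and sum: Σ |<v, e_j>|^2 = 21/5.
Compute ||v||^2 = v·v = 17.
Deficit = 17 − 21/5 = 64/5 ≥ 0, confirming Bessel's inequality. (The deficit equals ||v − Σ <v,e_j> e_j||^2, the squared distance from v to span{e_j}.)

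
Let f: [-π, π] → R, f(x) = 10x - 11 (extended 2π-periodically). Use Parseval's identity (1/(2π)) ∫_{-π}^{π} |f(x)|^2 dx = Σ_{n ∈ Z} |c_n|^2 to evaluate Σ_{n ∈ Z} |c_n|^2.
Σ |c_n|^2 = 100π^2/3 + 121

Expand and integrate term by term over [-π, π]:
  ∫ (10x)^2 dx = 100·(2π^3/3); ∫ 2·10·(-11)·x dx = 0 (odd integrand); ∫ (-11)^2 dx = 121·2π.
So (1/(2π)) ∫_{-π}^{π} (10x - 11)^2 dx = 100π^2/3 + 121 = 100π^2/3 + 121.
Parseval ⇒ Σ |c_n|^2 = 100π^2/3 + 121.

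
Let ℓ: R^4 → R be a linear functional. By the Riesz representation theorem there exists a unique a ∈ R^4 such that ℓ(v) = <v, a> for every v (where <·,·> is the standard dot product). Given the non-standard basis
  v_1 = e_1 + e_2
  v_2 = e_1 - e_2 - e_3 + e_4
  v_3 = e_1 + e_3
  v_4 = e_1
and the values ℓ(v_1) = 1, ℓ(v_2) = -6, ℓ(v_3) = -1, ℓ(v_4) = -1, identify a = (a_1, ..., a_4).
a = (-1, 2, 0, -3)

Write a = (a_1, ..., a_4) in the standard basis. For each basis vector v_i, ℓ(v_i) = <v_i, a> is a linear equation in the a_j's. Collect the n equations into a matrix system V a = ℓ, where row i of V is v_i (expressed in the standard basis). Since V is invertible (lower-triangular with 1s on the diagonal, up to permutation), solve by back-substitution:
  V =
[[1, 1, 0, 0],
 [1, -1, -1, 1],
 [1, 0, 1, 0],
 [1, 0, 0, 0]]
  V a = (1, -6, -1, -1)
Solving gives a = (-1, 2, 0, -3).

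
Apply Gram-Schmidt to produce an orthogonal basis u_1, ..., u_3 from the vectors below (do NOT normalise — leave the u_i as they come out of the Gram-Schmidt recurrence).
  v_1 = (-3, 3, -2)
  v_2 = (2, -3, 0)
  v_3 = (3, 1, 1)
Orthogonal basis:
  u_1 = (-3, 3, -2)
  u_2 = (-1/22, -21/22, -15/11)
  u_3 = (114/61, 76/61, -57/61)

Apply the Gram-Schmidt recurrence
  u_1 = v_1
  u_i = v_i − Σ_{j<i} ((v_i · u_j) / (u_j · u_j)) · u_j.

Step by step this gives:
  u_1 = (-3, 3, -2)
  u_2 = (-1/22, -21/22, -15/11)
  u_3 = (114/61, 76/61, -57/61)

Orthogonality check:
  u_2 · u_1 = 0 (should be 0)
  u_3 · u_1 = 0 (should be 0)
  u_3 · u_2 = 0 (should be 0)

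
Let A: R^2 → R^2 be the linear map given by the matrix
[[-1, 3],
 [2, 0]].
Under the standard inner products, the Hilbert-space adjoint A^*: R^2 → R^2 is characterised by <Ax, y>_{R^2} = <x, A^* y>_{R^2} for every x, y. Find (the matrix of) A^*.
A^* = A^T =
[[-1, 2],
 [3, 0]]

For real matrices with standard dot products, the defining identity <Ax, y> = <x, A^* y> gives (Ax)^T y = x^T (A^*) y, i.e. x^T A^T y = x^T (A^*) y. Since this holds for all x, y, we must have A^* = A^T. Therefore
A^* =
[[-1, 2],
 [3, 0]].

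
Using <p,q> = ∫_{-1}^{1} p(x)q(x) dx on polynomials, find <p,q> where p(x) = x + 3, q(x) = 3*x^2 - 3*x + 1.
<p,q> = 10

Expand the product: p(x)·q(x) = 3*x^3 + 6*x^2 - 8*x + 3.
∫_{-1}^{1} of each monomial x^k gives [2/(k+1) if k even, 0 if k odd]. Integrating term-by-term (or equivalently evaluating the antiderivative F(x) = 3*x^4/4 + 2*x^3 - 4*x^2 + 3*x at the endpoints):
  F(1) − F(−1) = 7/4 − (-33/4) = 10.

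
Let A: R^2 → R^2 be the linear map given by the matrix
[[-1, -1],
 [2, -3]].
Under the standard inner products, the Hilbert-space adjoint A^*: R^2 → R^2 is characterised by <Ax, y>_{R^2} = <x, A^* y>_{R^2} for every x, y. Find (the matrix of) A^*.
A^* = A^T =
[[-1, 2],
 [-1, -3]]

For real matrices with standard dot products, the defining identity <Ax, y> = <x, A^* y> gives (Ax)^T y = x^T (A^*) y, i.e. x^T A^T y = x^T (A^*) y. Since this holds for all x, y, we must have A^* = A^T. Therefore
A^* =
[[-1, 2],
 [-1, -3]].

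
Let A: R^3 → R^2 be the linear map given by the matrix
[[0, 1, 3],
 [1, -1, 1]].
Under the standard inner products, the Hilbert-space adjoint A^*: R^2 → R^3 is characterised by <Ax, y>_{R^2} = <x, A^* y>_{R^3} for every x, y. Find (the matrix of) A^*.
A^* = A^T =
[[0, 1],
 [1, -1],
 [3, 1]]

For real matrices with standard dot products, the defining identity <Ax, y> = <x, A^* y> gives (Ax)^T y = x^T (A^*) y, i.e. x^T A^T y = x^T (A^*) y. Since this holds for all x, y, we must have A^* = A^T. Therefore
A^* =
[[0, 1],
 [1, -1],
 [3, 1]].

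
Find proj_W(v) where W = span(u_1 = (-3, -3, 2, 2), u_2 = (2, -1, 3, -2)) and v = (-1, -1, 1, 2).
proj_W(v) = (-722/467, -602/467, 308/467, 508/467)

Set up U = [u_1 | ... | u_2] ∈ R^(4×2). The projector onto W = col(U) is P = U (U^T U)^(-1) U^T.
Compute U^T U =
  [26, -1]
  [-1, 18],
and U^T v = (12, -2).
Solve U^T U · c = U^T v for the coefficients: c = (214/467, -40/467). The projection is proj_W(v) = U c.
Check: (v - proj_W(v)) · u_1 = 0  (should be 0).
Check: (v - proj_W(v)) · u_2 = 0  (should be 0).
Result: proj_W(v) = (-722/467, -602/467, 308/467, 508/467).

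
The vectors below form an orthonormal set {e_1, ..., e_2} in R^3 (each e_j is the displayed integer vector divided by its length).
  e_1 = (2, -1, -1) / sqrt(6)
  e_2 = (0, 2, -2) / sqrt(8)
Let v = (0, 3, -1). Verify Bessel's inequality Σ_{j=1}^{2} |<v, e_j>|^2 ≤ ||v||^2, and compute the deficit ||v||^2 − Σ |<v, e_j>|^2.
Σ |<v, e_j>|^2 = 26/3; ||v||^2 = 10; deficit = 4/3

Write each e_j = u_j / sqrt(<u_j, u_j>) where u_j is the displayed integer vector. Then <v, e_j> = <v, u_j> / sqrt(<u_j, u_j>), so |<v, e_j>|^2 = <v, u_j>^2 / <u_j, u_j>.
Coefficients: <v, e_1> = -2/sqrt(6), <v, e_2> = 8/sqrt(8).
Square and sum: Σ |<v, e_j>|^2 = 26/3.
Compute ||v||^2 = v·v = 10.
Deficit = 10 − 26/3 = 4/3 ≥ 0, confirming Bessel's inequality. (The deficit equals ||v − Σ <v,e_j> e_j||^2, the squared distance from v to span{e_j}.)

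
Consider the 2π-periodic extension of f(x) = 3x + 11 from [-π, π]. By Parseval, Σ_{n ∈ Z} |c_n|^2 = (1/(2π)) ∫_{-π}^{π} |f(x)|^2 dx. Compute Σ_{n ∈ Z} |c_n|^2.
Σ |c_n|^2 = 3π^2 + 121

Expand and integrate term by term over [-π, π]:
  ∫ (3x)^2 dx = 9·(2π^3/3); ∫ 2·3·(11)·x dx = 0 (odd integrand); ∫ 11^2 dx = 121·2π.
So (1/(2π)) ∫_{-π}^{π} (3x + 11)^2 dx = 9π^2/3 + 121 = 3π^2 + 121.
Parseval ⇒ Σ |c_n|^2 = 3π^2 + 121.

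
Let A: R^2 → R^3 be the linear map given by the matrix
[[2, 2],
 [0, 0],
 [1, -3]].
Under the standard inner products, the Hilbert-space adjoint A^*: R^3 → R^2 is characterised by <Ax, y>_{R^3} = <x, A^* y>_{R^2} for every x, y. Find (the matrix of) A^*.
A^* = A^T =
[[2, 0, 1],
 [2, 0, -3]]

For real matrices with standard dot products, the defining identity <Ax, y> = <x, A^* y> gives (Ax)^T y = x^T (A^*) y, i.e. x^T A^T y = x^T (A^*) y. Since this holds for all x, y, we must have A^* = A^T. Therefore
A^* =
[[2, 0, 1],
 [2, 0, -3]].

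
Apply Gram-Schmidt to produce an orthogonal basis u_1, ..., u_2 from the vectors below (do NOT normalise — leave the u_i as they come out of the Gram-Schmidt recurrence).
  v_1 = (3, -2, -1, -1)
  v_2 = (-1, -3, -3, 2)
Orthogonal basis:
  u_1 = (3, -2, -1, -1)
  u_2 = (-9/5, -37/15, -41/15, 34/15)

Apply the Gram-Schmidt recurrence
  u_1 = v_1
  u_i = v_i − Σ_{j<i} ((v_i · u_j) / (u_j · u_j)) · u_j.

Step by step this gives:
  u_1 = (3, -2, -1, -1)
  u_2 = (-9/5, -37/15, -41/15, 34/15)

Orthogonality check:
  u_2 · u_1 = 0 (should be 0)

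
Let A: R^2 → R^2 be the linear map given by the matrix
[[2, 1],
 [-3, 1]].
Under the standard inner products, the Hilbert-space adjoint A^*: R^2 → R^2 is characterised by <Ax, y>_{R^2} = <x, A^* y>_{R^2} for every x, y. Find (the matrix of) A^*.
A^* = A^T =
[[2, -3],
 [1, 1]]

For real matrices with standard dot products, the defining identity <Ax, y> = <x, A^* y> gives (Ax)^T y = x^T (A^*) y, i.e. x^T A^T y = x^T (A^*) y. Since this holds for all x, y, we must have A^* = A^T. Therefore
A^* =
[[2, -3],
 [1, 1]].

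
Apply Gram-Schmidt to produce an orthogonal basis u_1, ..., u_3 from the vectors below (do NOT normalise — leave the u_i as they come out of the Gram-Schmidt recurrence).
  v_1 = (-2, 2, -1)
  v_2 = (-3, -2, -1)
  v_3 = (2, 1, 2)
Orthogonal basis:
  u_1 = (-2, 2, -1)
  u_2 = (-7/3, -8/3, -2/3)
  u_3 = (-4/9, 1/9, 10/9)

Apply the Gram-Schmidt recurrence
  u_1 = v_1
  u_i = v_i − Σ_{j<i} ((v_i · u_j) / (u_j · u_j)) · u_j.

Step by step this gives:
  u_1 = (-2, 2, -1)
  u_2 = (-7/3, -8/3, -2/3)
  u_3 = (-4/9, 1/9, 10/9)

Orthogonality check:
  u_2 · u_1 = 0 (should be 0)
  u_3 · u_1 = 0 (should be 0)
  u_3 · u_2 = 0 (should be 0)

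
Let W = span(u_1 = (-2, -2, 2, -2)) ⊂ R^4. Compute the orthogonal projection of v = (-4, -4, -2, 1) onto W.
proj_W(v) = (-5/4, -5/4, 5/4, -5/4)

Set up U = [u_1 | ... | u_1] ∈ R^(4×1). The projector onto W = col(U) is P = U (U^T U)^(-1) U^T.
Compute U^T U =
  [16],
and U^T v = (10).
Solve U^T U · c = U^T v for the coefficients: c = (5/8). The projection is proj_W(v) = U c.
Check: (v - proj_W(v)) · u_1 = 0  (should be 0).
Result: proj_W(v) = (-5/4, -5/4, 5/4, -5/4).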